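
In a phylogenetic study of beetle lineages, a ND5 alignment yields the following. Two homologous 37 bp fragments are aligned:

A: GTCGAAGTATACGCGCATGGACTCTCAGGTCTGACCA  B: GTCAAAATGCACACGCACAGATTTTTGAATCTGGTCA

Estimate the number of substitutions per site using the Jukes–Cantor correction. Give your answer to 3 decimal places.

The sequences differ at 15 of 37 sites, so p = 15/37 ≈ 0.405405.
d = −(3/4) ln(1 − 4p/3) = −0.75 ln(1 − 0.54054) = −0.75 ln(0.45946)
  = −0.75 × (-0.777703) = 0.583277 substitutions/site.

0.583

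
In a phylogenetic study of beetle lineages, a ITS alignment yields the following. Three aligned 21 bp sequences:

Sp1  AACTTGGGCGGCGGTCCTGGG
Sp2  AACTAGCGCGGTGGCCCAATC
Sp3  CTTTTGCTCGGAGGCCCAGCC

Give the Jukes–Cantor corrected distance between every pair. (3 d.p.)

d(Sp1,Sp2) = 0.532, d(Sp1,Sp3) = 0.756, d(Sp2,Sp3) = 0.532

Sp1–Sp2: 8/21 sites differ → p ≈ 0.380952, d = −0.75 ln(1 − 0.507936) = 0.531860 ≈ 0.532.
Sp1–Sp3: 10/21 sites differ → p ≈ 0.47619, d = −0.75 ln(1 − 0.63492) = 0.755729 ≈ 0.756.
Sp2–Sp3: 8/21 sites differ → p ≈ 0.380952, d = −0.75 ln(1 − 0.507936) = 0.531860 ≈ 0.532.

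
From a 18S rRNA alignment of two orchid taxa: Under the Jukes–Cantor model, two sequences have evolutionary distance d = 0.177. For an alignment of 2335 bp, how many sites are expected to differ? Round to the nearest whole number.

Invert JC69: p = (3/4)(1 − e^(−4d/3)) = 0.75 × (1 − e^(-0.236)) = 0.75 × (1 − 0.789781) = 0.157664.
Expected differing sites = pL ≈ 0.157664 × 2335 = 368.14544 ≈ 368.

368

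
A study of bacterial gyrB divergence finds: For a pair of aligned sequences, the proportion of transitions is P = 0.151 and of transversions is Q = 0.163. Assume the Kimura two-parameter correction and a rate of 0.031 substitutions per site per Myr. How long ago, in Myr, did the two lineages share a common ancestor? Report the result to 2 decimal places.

6.64

Under the Kimura two-parameter model, d = −½ ln(1 − 2P − Q) − ¼ ln(1 − 2Q).
1 − 2P − Q = 0.535, giving −½ ln(0.535) = 0.312744.
1 − 2Q = 0.674, giving −¼ ln(0.674) = 0.098631.
d = 0.312744 + 0.098631 = 0.411375.
Under a molecular clock d = 2μt, so t = d/(2μ) = 0.411375 / (2 × 0.031) = 6.64 Myr.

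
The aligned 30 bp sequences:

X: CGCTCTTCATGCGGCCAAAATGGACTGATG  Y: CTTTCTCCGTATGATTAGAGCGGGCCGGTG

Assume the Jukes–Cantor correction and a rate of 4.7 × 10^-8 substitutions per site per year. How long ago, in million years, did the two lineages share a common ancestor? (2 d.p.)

The sequences differ at 15 of 30 sites, so p = 15/30 = 0.5.
d = −(3/4) ln(1 − 4p/3) = −0.75 ln(1 − 0.666667) = −0.75 ln(0.333333)
  = −0.75 × (-1.098613) = 0.823960 substitutions/site.
Under a molecular clock d = 2μt, so t = d/(2μ) = 0.823960 / (2 × 4.7 × 10^-8) = 8.77 million years.

8.77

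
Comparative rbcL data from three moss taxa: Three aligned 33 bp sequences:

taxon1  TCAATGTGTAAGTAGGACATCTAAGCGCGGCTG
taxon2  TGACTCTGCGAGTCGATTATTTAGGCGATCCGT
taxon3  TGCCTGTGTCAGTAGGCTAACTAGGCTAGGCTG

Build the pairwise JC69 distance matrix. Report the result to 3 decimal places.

taxon1–taxon2: 16/33 sites differ → p ≈ 0.484848, d = −0.75 ln(1 − 0.646464) = 0.779827 ≈ 0.780.
taxon1–taxon3: 10/33 sites differ → p ≈ 0.30303, d = −0.75 ln(1 − 0.40404) = 0.388186 ≈ 0.388.
taxon2–taxon3: 14/33 sites differ → p ≈ 0.424242, d = −0.75 ln(1 − 0.565656) = 0.625439 ≈ 0.625.

d(taxon1,taxon2) = 0.780, d(taxon1,taxon3) = 0.388, d(taxon2,taxon3) = 0.625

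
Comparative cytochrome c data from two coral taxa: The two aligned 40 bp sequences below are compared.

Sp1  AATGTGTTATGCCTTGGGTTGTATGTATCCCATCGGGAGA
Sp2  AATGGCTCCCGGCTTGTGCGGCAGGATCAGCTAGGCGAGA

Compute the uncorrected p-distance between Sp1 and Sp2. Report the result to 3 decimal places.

The sequences differ at 20 of 40 positions.
p = 20/40 = 0.500.

0.500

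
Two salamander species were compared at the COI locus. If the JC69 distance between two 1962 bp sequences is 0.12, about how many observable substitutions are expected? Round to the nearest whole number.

218

Invert JC69: p = (3/4)(1 − e^(−4d/3)) = 0.75 × (1 − e^(-0.16)) = 0.75 × (1 − 0.852144) = 0.110892.
Expected differing sites = pL ≈ 0.110892 × 1962 = 217.570104 ≈ 218.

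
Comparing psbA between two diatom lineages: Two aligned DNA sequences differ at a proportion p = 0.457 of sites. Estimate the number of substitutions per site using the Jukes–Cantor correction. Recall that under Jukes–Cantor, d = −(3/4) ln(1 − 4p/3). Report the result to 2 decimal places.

d = −(3/4) ln(1 − 4p/3) = −0.75 ln(1 − 0.609333) = −0.75 ln(0.390667)
  = −0.75 × (-0.939900) = 0.704925 substitutions/site.

0.70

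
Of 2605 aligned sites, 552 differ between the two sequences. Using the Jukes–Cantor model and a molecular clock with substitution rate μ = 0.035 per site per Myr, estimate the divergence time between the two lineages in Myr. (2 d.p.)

3.56

p = 552/2605 ≈ 0.2119.
d = −(3/4) ln(1 − 4p/3) = −0.75 ln(1 − 0.282533) = −0.75 ln(0.717467)
  = −0.75 × (-0.332028) = 0.249021 substitutions/site.
Under a molecular clock d = 2μt, so t = d/(2μ) = 0.249021 / (2 × 0.035) = 3.56 Myr.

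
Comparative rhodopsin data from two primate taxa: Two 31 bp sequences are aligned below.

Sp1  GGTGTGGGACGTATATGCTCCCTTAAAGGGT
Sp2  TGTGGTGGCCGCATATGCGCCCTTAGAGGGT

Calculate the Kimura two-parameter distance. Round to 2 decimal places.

Of 31 sites, 2 differences are transitions and 5 are transversions, so P = 2/31 ≈ 0.064516 and Q = 5/31 ≈ 0.16129.
Under the Kimura two-parameter model, d = −½ ln(1 − 2P − Q) − ¼ ln(1 − 2Q).
1 − 2P − Q = 0.709678, giving −½ ln(0.709678) = 0.171472.
1 − 2Q = 0.67742, giving −¼ ln(0.67742) = 0.097366.
d = 0.171472 + 0.097366 = 0.268838.

0.27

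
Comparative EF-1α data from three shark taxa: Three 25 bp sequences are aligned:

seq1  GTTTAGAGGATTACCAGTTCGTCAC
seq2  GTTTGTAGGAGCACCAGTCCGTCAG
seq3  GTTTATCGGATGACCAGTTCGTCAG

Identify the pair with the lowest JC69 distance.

seq1 and seq3

seq1–seq2: 6/25 differ, p = 0.240, d = 0.289.
seq1–seq3: 4/25 differ, p = 0.160, d = 0.180.
seq2–seq3: 5/25 differ, p = 0.200, d = 0.233.
The smallest distance is between seq1 and seq3.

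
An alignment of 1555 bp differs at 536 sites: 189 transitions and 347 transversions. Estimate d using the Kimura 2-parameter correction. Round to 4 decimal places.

P = 189/1555 ≈ 0.121543 and Q = 347/1555 ≈ 0.223151.
Under the Kimura two-parameter model, d = −½ ln(1 − 2P − Q) − ¼ ln(1 − 2Q).
1 − 2P − Q = 0.533763, giving −½ ln(0.533763) = 0.313902.
1 − 2Q = 0.553698, giving −¼ ln(0.553698) = 0.147784.
d = 0.313902 + 0.147784 = 0.461686.

0.4617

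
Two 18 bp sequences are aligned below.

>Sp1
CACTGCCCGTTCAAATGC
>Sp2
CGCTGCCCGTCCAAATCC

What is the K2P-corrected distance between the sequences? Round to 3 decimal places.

Of 18 sites, 2 differences are transitions and 1 are transversions, so P = 2/18 ≈ 0.111111 and Q = 1/18 ≈ 0.055556.
Under the Kimura two-parameter model, d = −½ ln(1 − 2P − Q) − ¼ ln(1 − 2Q).
1 − 2P − Q = 0.722222, giving −½ ln(0.722222) = 0.162711.
1 − 2Q = 0.888888, giving −¼ ln(0.888888) = 0.029446.
d = 0.162711 + 0.029446 = 0.192157.

0.192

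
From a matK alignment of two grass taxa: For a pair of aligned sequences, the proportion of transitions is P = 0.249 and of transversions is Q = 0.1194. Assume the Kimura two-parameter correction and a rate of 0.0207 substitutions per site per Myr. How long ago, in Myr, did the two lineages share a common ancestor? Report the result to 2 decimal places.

13.25

Under the Kimura two-parameter model, d = −½ ln(1 − 2P − Q) − ¼ ln(1 − 2Q).
1 − 2P − Q = 0.3826, giving −½ ln(0.3826) = 0.480383.
1 − 2Q = 0.7612, giving −¼ ln(0.7612) = 0.068215.
d = 0.480383 + 0.068215 = 0.548598.
Under a molecular clock d = 2μt, so t = d/(2μ) = 0.548598 / (2 × 0.0207) = 13.25 Myr.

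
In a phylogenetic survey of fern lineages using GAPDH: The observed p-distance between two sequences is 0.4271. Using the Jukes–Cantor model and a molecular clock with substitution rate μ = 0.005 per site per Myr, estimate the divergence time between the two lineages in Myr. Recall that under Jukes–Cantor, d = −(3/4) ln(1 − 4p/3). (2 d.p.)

d = −(3/4) ln(1 − 4p/3) = −0.75 ln(1 − 0.569467) = −0.75 ln(0.430533)
  = −0.75 × (-0.842731) = 0.632048 substitutions/site.
Under a molecular clock d = 2μt, so t = d/(2μ) = 0.632048 / (2 × 0.005) = 63.20 Myr.

63.20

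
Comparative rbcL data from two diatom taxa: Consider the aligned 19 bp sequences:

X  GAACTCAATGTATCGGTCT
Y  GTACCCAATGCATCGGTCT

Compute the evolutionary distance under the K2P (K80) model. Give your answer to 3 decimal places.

Of 19 sites, 2 differences are transitions and 1 are transversions, so P = 2/19 ≈ 0.105263 and Q = 1/19 ≈ 0.052632.
Under the Kimura two-parameter model, d = −½ ln(1 − 2P − Q) − ¼ ln(1 − 2Q).
1 − 2P − Q = 0.736842, giving −½ ln(0.736842) = 0.152691.
1 − 2Q = 0.894736, giving −¼ ln(0.894736) = 0.027807.
d = 0.152691 + 0.027807 = 0.180498.

0.180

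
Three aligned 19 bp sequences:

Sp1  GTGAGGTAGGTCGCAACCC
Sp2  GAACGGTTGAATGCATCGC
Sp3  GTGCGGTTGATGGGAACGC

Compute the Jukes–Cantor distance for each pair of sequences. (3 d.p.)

d(Sp1,Sp2) = 0.749, d(Sp1,Sp3) = 0.410, d(Sp2,Sp3) = 0.410

Sp1–Sp2: 9/19 sites differ → p ≈ 0.473684, d = −0.75 ln(1 − 0.631579) = 0.748897 ≈ 0.749.
Sp1–Sp3: 6/19 sites differ → p ≈ 0.315789, d = −0.75 ln(1 − 0.421052) = 0.409907 ≈ 0.410.
Sp2–Sp3: 6/19 sites differ → p ≈ 0.315789, d = −0.75 ln(1 − 0.421052) = 0.409907 ≈ 0.410.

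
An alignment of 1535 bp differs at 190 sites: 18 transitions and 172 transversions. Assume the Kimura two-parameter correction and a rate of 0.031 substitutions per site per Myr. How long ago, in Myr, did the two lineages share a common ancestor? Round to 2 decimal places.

2.20

P = 18/1535 ≈ 0.011726 and Q = 172/1535 ≈ 0.112052.
Under the Kimura two-parameter model, d = −½ ln(1 − 2P − Q) − ¼ ln(1 − 2Q).
1 − 2P − Q = 0.864496, giving −½ ln(0.864496) = 0.072804.
1 − 2Q = 0.775896, giving −¼ ln(0.775896) = 0.063434.
d = 0.072804 + 0.063434 = 0.136238.
Under a molecular clock d = 2μt, so t = d/(2μ) = 0.136238 / (2 × 0.031) = 2.20 Myr.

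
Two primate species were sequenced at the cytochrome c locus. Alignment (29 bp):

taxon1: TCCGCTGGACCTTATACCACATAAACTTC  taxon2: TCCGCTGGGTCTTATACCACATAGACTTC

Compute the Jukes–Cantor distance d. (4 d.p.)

0.1113

The sequences differ at 3 of 29 sites (9, 10, 24), so p = 3/29 ≈ 0.103448.
d = −(3/4) ln(1 − 4p/3) = −0.75 ln(1 − 0.137931) = −0.75 ln(0.862069)
  = −0.75 × (-0.148420) = 0.111315 substitutions/site.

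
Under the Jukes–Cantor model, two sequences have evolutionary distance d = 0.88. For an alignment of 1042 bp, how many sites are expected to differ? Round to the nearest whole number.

540

Invert JC69: p = (3/4)(1 − e^(−4d/3)) = 0.75 × (1 − e^(-1.173333)) = 0.75 × (1 − 0.309334) = 0.518000.
Expected differing sites = pL ≈ 0.518000 × 1042 = 539.756 ≈ 540.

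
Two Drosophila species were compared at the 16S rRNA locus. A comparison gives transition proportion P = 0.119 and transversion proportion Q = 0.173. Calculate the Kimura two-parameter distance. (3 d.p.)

Under the Kimura two-parameter model, d = −½ ln(1 − 2P − Q) − ¼ ln(1 − 2Q).
1 − 2P − Q = 0.589, giving −½ ln(0.589) = 0.264665.
1 − 2Q = 0.654, giving −¼ ln(0.654) = 0.106162.
d = 0.264665 + 0.106162 = 0.370827.

0.371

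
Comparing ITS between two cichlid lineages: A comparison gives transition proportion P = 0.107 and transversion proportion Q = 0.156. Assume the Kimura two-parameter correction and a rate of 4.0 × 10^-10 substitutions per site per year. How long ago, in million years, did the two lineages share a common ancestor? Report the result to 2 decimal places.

Under the Kimura two-parameter model, d = −½ ln(1 − 2P − Q) − ¼ ln(1 − 2Q).
1 − 2P − Q = 0.63, giving −½ ln(0.63) = 0.231018.
1 − 2Q = 0.688, giving −¼ ln(0.688) = 0.093492.
d = 0.231018 + 0.093492 = 0.324510.
Under a molecular clock d = 2μt, so t = d/(2μ) = 0.324510 / (2 × 4.0 × 10^-10) = 405.64 million years.

405.64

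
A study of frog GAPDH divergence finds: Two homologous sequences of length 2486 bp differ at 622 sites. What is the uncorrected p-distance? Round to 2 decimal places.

p = 622/2486 = 0.250201… ≈ 0.25 (to 2 d.p.).

0.25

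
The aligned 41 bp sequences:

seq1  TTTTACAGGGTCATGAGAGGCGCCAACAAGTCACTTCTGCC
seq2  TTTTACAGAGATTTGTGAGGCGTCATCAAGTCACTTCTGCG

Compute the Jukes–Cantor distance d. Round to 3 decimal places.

The sequences differ at 8 of 41 sites (9, 11, 12, 13, 16, 23, 26, 41), so p = 8/41 ≈ 0.195122.
d = −(3/4) ln(1 − 4p/3) = −0.75 ln(1 − 0.260163) = −0.75 ln(0.739837)
  = −0.75 × (-0.301325) = 0.225994 substitutions/site.

0.226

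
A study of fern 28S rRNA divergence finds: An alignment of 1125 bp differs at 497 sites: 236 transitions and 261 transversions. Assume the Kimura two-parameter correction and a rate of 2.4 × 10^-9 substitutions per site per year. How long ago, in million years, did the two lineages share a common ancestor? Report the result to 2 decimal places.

142.30

P = 236/1125 ≈ 0.209778 and Q = 261/1125 = 0.232.
Under the Kimura two-parameter model, d = −½ ln(1 − 2P − Q) − ¼ ln(1 − 2Q).
1 − 2P − Q = 0.348444, giving −½ ln(0.348444) = 0.527139.
1 − 2Q = 0.536, giving −¼ ln(0.536) = 0.155905.
d = 0.527139 + 0.155905 = 0.683044.
Under a molecular clock d = 2μt, so t = d/(2μ) = 0.683044 / (2 × 2.4 × 10^-9) = 142.30 million years.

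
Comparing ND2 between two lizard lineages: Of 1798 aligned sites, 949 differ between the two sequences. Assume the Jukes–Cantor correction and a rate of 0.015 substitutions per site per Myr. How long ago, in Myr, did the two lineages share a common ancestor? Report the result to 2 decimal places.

p = 949/1798 ≈ 0.527809.
d = −(3/4) ln(1 − 4p/3) = −0.75 ln(1 − 0.703745) = −0.75 ln(0.296255)
  = −0.75 × (-1.216535) = 0.912401 substitutions/site.
Under a molecular clock d = 2μt, so t = d/(2μ) = 0.912401 / (2 × 0.015) = 30.41 Myr.

30.41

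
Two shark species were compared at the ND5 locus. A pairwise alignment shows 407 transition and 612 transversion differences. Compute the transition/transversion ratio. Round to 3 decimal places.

0.665

R = 407/612 = 0.665032… ≈ 0.665 (to 3 d.p.).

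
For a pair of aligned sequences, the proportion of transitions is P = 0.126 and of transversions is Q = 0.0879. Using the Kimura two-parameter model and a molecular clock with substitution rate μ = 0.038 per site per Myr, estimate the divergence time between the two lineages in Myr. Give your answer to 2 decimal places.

3.37

Under the Kimura two-parameter model, d = −½ ln(1 − 2P − Q) − ¼ ln(1 − 2Q).
1 − 2P − Q = 0.6601, giving −½ ln(0.6601) = 0.207682.
1 − 2Q = 0.8242, giving −¼ ln(0.8242) = 0.048336.
d = 0.207682 + 0.048336 = 0.256018.
Under a molecular clock d = 2μt, so t = d/(2μ) = 0.256018 / (2 × 0.038) = 3.37 Myr.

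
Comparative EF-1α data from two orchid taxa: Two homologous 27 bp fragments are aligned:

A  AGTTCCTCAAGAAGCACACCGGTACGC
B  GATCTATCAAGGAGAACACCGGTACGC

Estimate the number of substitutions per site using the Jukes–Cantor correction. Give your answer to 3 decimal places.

0.318

The sequences differ at 7 of 27 sites (1, 2, 4, 5, 6, 12, 15), so p = 7/27 ≈ 0.259259.
d = −(3/4) ln(1 − 4p/3) = −0.75 ln(1 − 0.345679) = −0.75 ln(0.654321)
  = −0.75 × (-0.424157) = 0.318118 substitutions/site.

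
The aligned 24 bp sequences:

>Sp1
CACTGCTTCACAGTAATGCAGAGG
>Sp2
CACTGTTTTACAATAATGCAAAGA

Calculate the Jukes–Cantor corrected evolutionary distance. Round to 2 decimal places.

The sequences differ at 5 of 24 sites (6, 9, 13, 21, 24), so p = 5/24 ≈ 0.208333.
d = −(3/4) ln(1 − 4p/3) = −0.75 ln(1 − 0.277777) = −0.75 ln(0.722223)
  = −0.75 × (-0.325421) = 0.244066 substitutions/site.

0.24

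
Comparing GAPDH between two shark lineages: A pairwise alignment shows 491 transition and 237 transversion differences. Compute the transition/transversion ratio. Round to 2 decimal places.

2.07

R = 491/237 = 2.071729… ≈ 2.07 (to 2 d.p.).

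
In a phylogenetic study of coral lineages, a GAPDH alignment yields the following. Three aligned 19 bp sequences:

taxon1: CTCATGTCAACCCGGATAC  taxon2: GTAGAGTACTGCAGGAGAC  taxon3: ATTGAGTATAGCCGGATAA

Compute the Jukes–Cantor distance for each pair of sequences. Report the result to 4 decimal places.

taxon1–taxon2: 10/19 sites differ → p ≈ 0.526316, d = −0.75 ln(1 − 0.701755) = 0.907380 ≈ 0.9074.
taxon1–taxon3: 8/19 sites differ → p ≈ 0.421053, d = −0.75 ln(1 − 0.561404) = 0.618132 ≈ 0.6181.
taxon2–taxon3: 7/19 sites differ → p ≈ 0.368421, d = −0.75 ln(1 − 0.491228) = 0.506816 ≈ 0.5068.

d(taxon1,taxon2) = 0.9074, d(taxon1,taxon3) = 0.6181, d(taxon2,taxon3) = 0.5068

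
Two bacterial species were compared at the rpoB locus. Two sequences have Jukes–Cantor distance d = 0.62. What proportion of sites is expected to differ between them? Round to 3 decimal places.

p = (3/4)(1 − e^(−4d/3)) = 0.75 × (1 − e^(-0.826667)) = 0.75 × (1 − 0.437505) = 0.421871.

0.422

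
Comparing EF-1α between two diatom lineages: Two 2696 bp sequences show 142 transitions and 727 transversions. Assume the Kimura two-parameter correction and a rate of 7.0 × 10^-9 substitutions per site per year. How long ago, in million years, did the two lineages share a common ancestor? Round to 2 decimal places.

P = 142/2696 ≈ 0.052671 and Q = 727/2696 ≈ 0.269659.
Under the Kimura two-parameter model, d = −½ ln(1 − 2P − Q) − ¼ ln(1 − 2Q).
1 − 2P − Q = 0.624999, giving −½ ln(0.624999) = 0.235003.
1 − 2Q = 0.460682, giving −¼ ln(0.460682) = 0.193762.
d = 0.235003 + 0.193762 = 0.428765.
Under a molecular clock d = 2μt, so t = d/(2μ) = 0.428765 / (2 × 7.0 × 10^-9) = 30.63 million years.

30.63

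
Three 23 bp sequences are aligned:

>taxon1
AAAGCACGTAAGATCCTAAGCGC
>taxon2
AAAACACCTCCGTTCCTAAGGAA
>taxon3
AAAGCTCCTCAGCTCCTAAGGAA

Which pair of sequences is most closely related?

taxon1–taxon2: 8/23 differ, p = 0.348, d = 0.467.
taxon1–taxon3: 7/23 differ, p = 0.304, d = 0.390.
taxon2–taxon3: 4/23 differ, p = 0.174, d = 0.198.
The smallest distance is between taxon2 and taxon3.

taxon2 and taxon3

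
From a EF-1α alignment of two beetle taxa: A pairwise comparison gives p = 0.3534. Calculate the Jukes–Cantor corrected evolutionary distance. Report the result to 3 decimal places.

d = −(3/4) ln(1 − 4p/3) = −0.75 ln(1 − 0.4712) = −0.75 ln(0.5288)
  = −0.75 × (-0.637145) = 0.477859 substitutions/site.

0.478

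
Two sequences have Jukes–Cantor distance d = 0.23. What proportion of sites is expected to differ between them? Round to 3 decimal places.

p = (3/4)(1 − e^(−4d/3)) = 0.75 × (1 − e^(-0.306667)) = 0.75 × (1 − 0.735896) = 0.198078.

0.198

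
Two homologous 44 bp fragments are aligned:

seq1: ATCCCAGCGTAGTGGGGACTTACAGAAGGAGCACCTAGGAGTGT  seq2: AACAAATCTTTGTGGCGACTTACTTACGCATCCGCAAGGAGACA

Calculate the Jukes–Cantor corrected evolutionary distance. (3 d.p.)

The sequences differ at 18 of 44 sites, so p = 18/44 ≈ 0.409091.
d = −(3/4) ln(1 − 4p/3) = −0.75 ln(1 − 0.545455) = −0.75 ln(0.454545)
  = −0.75 × (-0.788458) = 0.591344 substitutions/site.

0.591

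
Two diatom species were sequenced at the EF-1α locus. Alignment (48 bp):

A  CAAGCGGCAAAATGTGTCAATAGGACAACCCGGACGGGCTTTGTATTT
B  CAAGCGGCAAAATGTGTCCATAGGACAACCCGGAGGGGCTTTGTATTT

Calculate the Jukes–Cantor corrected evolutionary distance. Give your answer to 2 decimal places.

0.04

The sequences differ at 2 of 48 sites (19, 35), so p = 2/48 ≈ 0.041667.
d = −(3/4) ln(1 − 4p/3) = −0.75 ln(1 − 0.055556) = −0.75 ln(0.944444)
  = −0.75 × (-0.057159) = 0.042869 substitutions/site.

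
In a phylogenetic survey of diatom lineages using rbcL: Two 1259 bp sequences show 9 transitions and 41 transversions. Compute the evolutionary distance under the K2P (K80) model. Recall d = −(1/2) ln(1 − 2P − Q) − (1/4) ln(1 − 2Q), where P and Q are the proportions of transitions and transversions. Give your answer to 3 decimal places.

P = 9/1259 ≈ 0.007149 and Q = 41/1259 ≈ 0.032566.
Under the Kimura two-parameter model, d = −½ ln(1 − 2P − Q) − ¼ ln(1 − 2Q).
1 − 2P − Q = 0.953136, giving −½ ln(0.953136) = 0.023999.
1 − 2Q = 0.934868, giving −¼ ln(0.934868) = 0.016837.
d = 0.023999 + 0.016837 = 0.040836.

0.041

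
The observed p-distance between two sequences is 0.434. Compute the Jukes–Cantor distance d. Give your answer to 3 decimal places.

0.648

d = −(3/4) ln(1 − 4p/3) = −0.75 ln(1 − 0.578667) = −0.75 ln(0.421333)
  = −0.75 × (-0.864332) = 0.648249 substitutions/site.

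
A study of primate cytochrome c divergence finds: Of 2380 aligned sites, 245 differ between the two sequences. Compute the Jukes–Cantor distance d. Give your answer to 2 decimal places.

p = 245/2380 ≈ 0.102941.
d = −(3/4) ln(1 − 4p/3) = −0.75 ln(1 − 0.137255) = −0.75 ln(0.862745)
  = −0.75 × (-0.147636) = 0.110727 substitutions/site.

0.11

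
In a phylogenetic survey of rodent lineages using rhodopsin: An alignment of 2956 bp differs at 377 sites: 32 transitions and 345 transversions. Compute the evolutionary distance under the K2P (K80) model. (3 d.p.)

P = 32/2956 ≈ 0.010825 and Q = 345/2956 ≈ 0.116712.
Under the Kimura two-parameter model, d = −½ ln(1 − 2P − Q) − ¼ ln(1 − 2Q).
1 − 2P − Q = 0.861638, giving −½ ln(0.861638) = 0.074460.
1 − 2Q = 0.766576, giving −¼ ln(0.766576) = 0.066455.
d = 0.074460 + 0.066455 = 0.140915.

0.141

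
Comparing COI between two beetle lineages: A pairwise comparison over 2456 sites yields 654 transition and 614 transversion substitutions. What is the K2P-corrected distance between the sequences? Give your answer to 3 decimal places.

0.936

P = 654/2456 ≈ 0.266287 and Q = 614/2456 = 0.25.
Under the Kimura two-parameter model, d = −½ ln(1 − 2P − Q) − ¼ ln(1 − 2Q).
1 − 2P − Q = 0.217426, giving −½ ln(0.217426) = 0.762948.
1 − 2Q = 0.5, giving −¼ ln(0.5) = 0.173287.
d = 0.762948 + 0.173287 = 0.936235.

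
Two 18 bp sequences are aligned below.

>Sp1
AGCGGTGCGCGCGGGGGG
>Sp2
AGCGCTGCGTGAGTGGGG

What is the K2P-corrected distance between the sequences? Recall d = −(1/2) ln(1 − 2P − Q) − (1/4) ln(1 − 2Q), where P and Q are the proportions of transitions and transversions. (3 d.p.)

Of 18 sites, 1 differences are transitions and 3 are transversions, so P = 1/18 ≈ 0.055556 and Q = 3/18 ≈ 0.166667.
Under the Kimura two-parameter model, d = −½ ln(1 − 2P − Q) − ¼ ln(1 − 2Q).
1 − 2P − Q = 0.722221, giving −½ ln(0.722221) = 0.162712.
1 − 2Q = 0.666666, giving −¼ ln(0.666666) = 0.101367.
d = 0.162712 + 0.101367 = 0.264079.

0.264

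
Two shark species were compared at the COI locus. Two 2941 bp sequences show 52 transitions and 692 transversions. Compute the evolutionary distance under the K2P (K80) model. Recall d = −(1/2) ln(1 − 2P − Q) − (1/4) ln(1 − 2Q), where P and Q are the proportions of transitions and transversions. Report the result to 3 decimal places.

0.317

P = 52/2941 ≈ 0.017681 and Q = 692/2941 ≈ 0.235294.
Under the Kimura two-parameter model, d = −½ ln(1 − 2P − Q) − ¼ ln(1 − 2Q).
1 − 2P − Q = 0.729344, giving −½ ln(0.729344) = 0.157805.
1 − 2Q = 0.529412, giving −¼ ln(0.529412) = 0.158997.
d = 0.157805 + 0.158997 = 0.316802.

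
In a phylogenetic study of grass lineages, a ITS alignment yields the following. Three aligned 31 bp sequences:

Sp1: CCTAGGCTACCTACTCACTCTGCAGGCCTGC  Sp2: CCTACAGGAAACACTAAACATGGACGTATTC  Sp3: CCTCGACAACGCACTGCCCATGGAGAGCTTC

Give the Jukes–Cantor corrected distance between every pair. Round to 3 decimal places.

Sp1–Sp2: 16/31 sites differ → p ≈ 0.516129, d = −0.75 ln(1 − 0.688172) = 0.873978 ≈ 0.874.
Sp1–Sp3: 13/31 sites differ → p ≈ 0.419355, d = −0.75 ln(1 − 0.55914) = 0.614271 ≈ 0.614.
Sp2–Sp3: 13/31 sites differ → p ≈ 0.419355, d = −0.75 ln(1 − 0.55914) = 0.614271 ≈ 0.614.

d(Sp1,Sp2) = 0.874, d(Sp1,Sp3) = 0.614, d(Sp2,Sp3) = 0.614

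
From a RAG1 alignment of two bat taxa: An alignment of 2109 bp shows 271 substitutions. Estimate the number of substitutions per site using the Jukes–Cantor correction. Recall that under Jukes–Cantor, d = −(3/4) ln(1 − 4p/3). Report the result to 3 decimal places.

0.141

p = 271/2109 ≈ 0.128497.
d = −(3/4) ln(1 − 4p/3) = −0.75 ln(1 − 0.171329) = −0.75 ln(0.828671)
  = −0.75 × (-0.187932) = 0.140949 substitutions/site.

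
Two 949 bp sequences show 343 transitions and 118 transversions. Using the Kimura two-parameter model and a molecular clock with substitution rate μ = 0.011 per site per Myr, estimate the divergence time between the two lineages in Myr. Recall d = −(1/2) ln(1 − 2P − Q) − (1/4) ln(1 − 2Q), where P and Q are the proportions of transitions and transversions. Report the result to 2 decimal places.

P = 343/949 ≈ 0.361433 and Q = 118/949 ≈ 0.124341.
Under the Kimura two-parameter model, d = −½ ln(1 − 2P − Q) − ¼ ln(1 − 2Q).
1 − 2P − Q = 0.152793, giving −½ ln(0.152793) = 0.939336.
1 − 2Q = 0.751318, giving −¼ ln(0.751318) = 0.071482.
d = 0.939336 + 0.071482 = 1.010818.
Under a molecular clock d = 2μt, so t = d/(2μ) = 1.010818 / (2 × 0.011) = 45.95 Myr.

45.95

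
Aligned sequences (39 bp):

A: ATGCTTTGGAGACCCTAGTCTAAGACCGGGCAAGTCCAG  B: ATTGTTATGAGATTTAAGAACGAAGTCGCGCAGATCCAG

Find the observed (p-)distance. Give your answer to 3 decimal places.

0.462

The sequences differ at 18 of 39 positions.
p = 18/39 = 0.461538… ≈ 0.462 (to 3 d.p.).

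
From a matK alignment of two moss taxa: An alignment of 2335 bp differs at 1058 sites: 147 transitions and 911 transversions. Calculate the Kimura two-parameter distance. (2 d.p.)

P = 147/2335 ≈ 0.062955 and Q = 911/2335 ≈ 0.39015.
Under the Kimura two-parameter model, d = −½ ln(1 − 2P − Q) − ¼ ln(1 − 2Q).
1 − 2P − Q = 0.48394, giving −½ ln(0.48394) = 0.362897.
1 − 2Q = 0.2197, giving −¼ ln(0.2197) = 0.378873.
d = 0.362897 + 0.378873 = 0.741770.

0.74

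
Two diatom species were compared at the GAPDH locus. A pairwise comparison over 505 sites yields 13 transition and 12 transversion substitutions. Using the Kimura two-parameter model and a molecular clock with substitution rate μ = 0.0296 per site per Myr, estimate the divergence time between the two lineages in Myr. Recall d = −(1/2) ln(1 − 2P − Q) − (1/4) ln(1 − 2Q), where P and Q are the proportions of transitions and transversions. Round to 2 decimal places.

0.87

P = 13/505 ≈ 0.025743 and Q = 12/505 ≈ 0.023762.
Under the Kimura two-parameter model, d = −½ ln(1 − 2P − Q) − ¼ ln(1 − 2Q).
1 − 2P − Q = 0.924752, giving −½ ln(0.924752) = 0.039115.
1 − 2Q = 0.952476, giving −¼ ln(0.952476) = 0.012173.
d = 0.039115 + 0.012173 = 0.051288.
Under a molecular clock d = 2μt, so t = d/(2μ) = 0.051288 / (2 × 0.0296) = 0.87 Myr.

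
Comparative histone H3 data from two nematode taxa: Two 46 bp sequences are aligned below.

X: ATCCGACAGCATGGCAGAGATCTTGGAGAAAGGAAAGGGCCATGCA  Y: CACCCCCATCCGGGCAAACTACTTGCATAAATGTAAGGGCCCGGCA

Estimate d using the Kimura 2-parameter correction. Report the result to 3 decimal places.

0.546

Of 46 sites, 1 differences are transitions and 16 are transversions, so P = 1/46 ≈ 0.021739 and Q = 16/46 ≈ 0.347826.
Under the Kimura two-parameter model, d = −½ ln(1 − 2P − Q) − ¼ ln(1 − 2Q).
1 − 2P − Q = 0.608696, giving −½ ln(0.608696) = 0.248218.
1 − 2Q = 0.304348, giving −¼ ln(0.304348) = 0.297396.
d = 0.248218 + 0.297396 = 0.545614.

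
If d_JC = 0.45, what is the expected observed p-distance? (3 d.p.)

p = (3/4)(1 − e^(−4d/3)) = 0.75 × (1 − e^(-0.6)) = 0.75 × (1 − 0.548812) = 0.338391.

0.338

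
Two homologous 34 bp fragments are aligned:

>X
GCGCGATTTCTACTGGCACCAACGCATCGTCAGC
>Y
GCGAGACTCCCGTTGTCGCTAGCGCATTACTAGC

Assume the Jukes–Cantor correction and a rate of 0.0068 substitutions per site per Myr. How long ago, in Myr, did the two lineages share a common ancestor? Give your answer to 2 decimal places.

43.92

The sequences differ at 14 of 34 sites, so p = 14/34 ≈ 0.411765.
d = −(3/4) ln(1 − 4p/3) = −0.75 ln(1 − 0.54902) = −0.75 ln(0.45098)
  = −0.75 × (-0.796332) = 0.597249 substitutions/site.
Under a molecular clock d = 2μt, so t = d/(2μ) = 0.597249 / (2 × 0.0068) = 43.92 Myr.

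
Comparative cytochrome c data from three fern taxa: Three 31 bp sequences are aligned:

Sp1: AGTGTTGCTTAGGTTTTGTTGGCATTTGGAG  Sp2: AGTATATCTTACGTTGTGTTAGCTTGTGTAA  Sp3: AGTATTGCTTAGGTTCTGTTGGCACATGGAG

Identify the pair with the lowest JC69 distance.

Sp1 and Sp3

Sp1–Sp2: 10/31 differ, p = 0.323, d = 0.422.
Sp1–Sp3: 4/31 differ, p = 0.129, d = 0.142.
Sp2–Sp3: 10/31 differ, p = 0.323, d = 0.422.
The smallest distance is between Sp1 and Sp3.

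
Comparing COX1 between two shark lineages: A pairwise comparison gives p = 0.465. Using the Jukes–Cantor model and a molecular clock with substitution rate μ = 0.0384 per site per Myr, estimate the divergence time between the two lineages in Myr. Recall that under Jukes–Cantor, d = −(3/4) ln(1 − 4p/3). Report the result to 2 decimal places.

d = −(3/4) ln(1 − 4p/3) = −0.75 ln(1 − 0.62) = −0.75 ln(0.38)
  = −0.75 × (-0.967584) = 0.725688 substitutions/site.
Under a molecular clock d = 2μt, so t = d/(2μ) = 0.725688 / (2 × 0.0384) = 9.45 Myr.

9.45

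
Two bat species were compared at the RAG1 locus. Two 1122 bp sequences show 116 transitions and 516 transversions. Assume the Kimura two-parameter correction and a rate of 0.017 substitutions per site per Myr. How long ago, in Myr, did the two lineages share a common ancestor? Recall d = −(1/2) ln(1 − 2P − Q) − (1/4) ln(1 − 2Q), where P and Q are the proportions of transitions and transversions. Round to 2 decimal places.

P = 116/1122 ≈ 0.103387 and Q = 516/1122 ≈ 0.459893.
Under the Kimura two-parameter model, d = −½ ln(1 − 2P − Q) − ¼ ln(1 − 2Q).
1 − 2P − Q = 0.333333, giving −½ ln(0.333333) = 0.549307.
1 − 2Q = 0.080214, giving −¼ ln(0.080214) = 0.630764.
d = 0.549307 + 0.630764 = 1.180071.
Under a molecular clock d = 2μt, so t = d/(2μ) = 1.180071 / (2 × 0.017) = 34.71 Myr.

34.71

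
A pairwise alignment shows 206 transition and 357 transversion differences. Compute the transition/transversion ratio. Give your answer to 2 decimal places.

0.58

R = 206/357 = 0.577030… ≈ 0.58 (to 2 d.p.).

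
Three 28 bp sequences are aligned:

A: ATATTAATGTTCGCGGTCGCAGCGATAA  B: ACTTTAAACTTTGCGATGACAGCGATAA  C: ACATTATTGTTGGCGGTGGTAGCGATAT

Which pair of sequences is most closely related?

A and C

A–B: 8/28 differ, p = 0.286, d = 0.360.
A–C: 6/28 differ, p = 0.214, d = 0.252.
B–C: 9/28 differ, p = 0.321, d = 0.420.
The smallest distance is between A and C.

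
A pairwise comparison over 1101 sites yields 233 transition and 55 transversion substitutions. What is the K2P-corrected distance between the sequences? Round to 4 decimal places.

P = 233/1101 ≈ 0.211626 and Q = 55/1101 ≈ 0.049955.
Under the Kimura two-parameter model, d = −½ ln(1 − 2P − Q) − ¼ ln(1 − 2Q).
1 − 2P − Q = 0.526793, giving −½ ln(0.526793) = 0.320474.
1 − 2Q = 0.90009, giving −¼ ln(0.90009) = 0.026315.
d = 0.320474 + 0.026315 = 0.346789.

0.3468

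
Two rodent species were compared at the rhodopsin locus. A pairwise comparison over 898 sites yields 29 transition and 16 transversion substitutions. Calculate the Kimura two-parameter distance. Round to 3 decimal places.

P = 29/898 ≈ 0.032294 and Q = 16/898 ≈ 0.017817.
Under the Kimura two-parameter model, d = −½ ln(1 − 2P − Q) − ¼ ln(1 − 2Q).
1 − 2P − Q = 0.917595, giving −½ ln(0.917595) = 0.043000.
1 − 2Q = 0.964366, giving −¼ ln(0.964366) = 0.009071.
d = 0.043000 + 0.009071 = 0.052071.

0.052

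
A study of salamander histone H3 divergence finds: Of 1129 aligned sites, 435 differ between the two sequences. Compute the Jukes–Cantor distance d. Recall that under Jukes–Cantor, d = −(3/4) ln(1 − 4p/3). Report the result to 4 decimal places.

p = 435/1129 ≈ 0.385297.
d = −(3/4) ln(1 − 4p/3) = −0.75 ln(1 − 0.513729) = −0.75 ln(0.486271)
  = −0.75 × (-0.720989) = 0.540742 substitutions/site.

0.5407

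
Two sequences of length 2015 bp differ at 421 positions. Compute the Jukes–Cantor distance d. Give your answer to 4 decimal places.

0.2449

p = 421/2015 ≈ 0.208933.
d = −(3/4) ln(1 − 4p/3) = −0.75 ln(1 − 0.278577) = −0.75 ln(0.721423)
  = −0.75 × (-0.326530) = 0.244898 substitutions/site.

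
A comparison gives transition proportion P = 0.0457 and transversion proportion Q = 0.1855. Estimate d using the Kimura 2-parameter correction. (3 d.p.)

0.278

Under the Kimura two-parameter model, d = −½ ln(1 − 2P − Q) − ¼ ln(1 − 2Q).
1 − 2P − Q = 0.7231, giving −½ ln(0.7231) = 0.162104.
1 − 2Q = 0.629, giving −¼ ln(0.629) = 0.115906.
d = 0.162104 + 0.115906 = 0.278010.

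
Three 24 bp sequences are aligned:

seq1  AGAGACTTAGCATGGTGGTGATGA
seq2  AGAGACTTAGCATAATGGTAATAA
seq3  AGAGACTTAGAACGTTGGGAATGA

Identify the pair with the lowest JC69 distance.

seq1 and seq2

seq1–seq2: 4/24 differ, p = 0.167, d = 0.188.
seq1–seq3: 5/24 differ, p = 0.208, d = 0.244.
seq2–seq3: 6/24 differ, p = 0.250, d = 0.304.
The smallest distance is between seq1 and seq2.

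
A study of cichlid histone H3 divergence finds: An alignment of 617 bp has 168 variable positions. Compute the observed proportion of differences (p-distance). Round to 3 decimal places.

p = 168/617 = 0.272285… ≈ 0.272 (to 3 d.p.).

0.272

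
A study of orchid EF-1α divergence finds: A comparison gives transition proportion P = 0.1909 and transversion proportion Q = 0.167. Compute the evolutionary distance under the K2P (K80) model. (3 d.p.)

Under the Kimura two-parameter model, d = −½ ln(1 − 2P − Q) − ¼ ln(1 − 2Q).
1 − 2P − Q = 0.4512, giving −½ ln(0.4512) = 0.397922.
1 − 2Q = 0.666, giving −¼ ln(0.666) = 0.101616.
d = 0.397922 + 0.101616 = 0.499538.

0.500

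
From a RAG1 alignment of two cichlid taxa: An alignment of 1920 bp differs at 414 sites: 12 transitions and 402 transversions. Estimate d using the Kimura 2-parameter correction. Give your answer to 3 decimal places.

0.261

P = 12/1920 = 0.00625 and Q = 402/1920 = 0.209375.
Under the Kimura two-parameter model, d = −½ ln(1 − 2P − Q) − ¼ ln(1 − 2Q).
1 − 2P − Q = 0.778125, giving −½ ln(0.778125) = 0.125434.
1 − 2Q = 0.58125, giving −¼ ln(0.58125) = 0.135644.
d = 0.125434 + 0.135644 = 0.261078.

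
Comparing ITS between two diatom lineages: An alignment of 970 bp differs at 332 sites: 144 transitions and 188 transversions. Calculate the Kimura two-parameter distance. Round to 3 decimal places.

P = 144/970 ≈ 0.148454 and Q = 188/970 ≈ 0.193814.
Under the Kimura two-parameter model, d = −½ ln(1 − 2P − Q) − ¼ ln(1 − 2Q).
1 − 2P − Q = 0.509278, giving −½ ln(0.509278) = 0.337381.
1 − 2Q = 0.612372, giving −¼ ln(0.612372) = 0.122604.
d = 0.337381 + 0.122604 = 0.459985.

0.460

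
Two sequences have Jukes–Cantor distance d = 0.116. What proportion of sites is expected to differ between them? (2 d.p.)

0.11

p = (3/4)(1 − e^(−4d/3)) = 0.75 × (1 − e^(-0.154667)) = 0.75 × (1 − 0.856700) = 0.107475.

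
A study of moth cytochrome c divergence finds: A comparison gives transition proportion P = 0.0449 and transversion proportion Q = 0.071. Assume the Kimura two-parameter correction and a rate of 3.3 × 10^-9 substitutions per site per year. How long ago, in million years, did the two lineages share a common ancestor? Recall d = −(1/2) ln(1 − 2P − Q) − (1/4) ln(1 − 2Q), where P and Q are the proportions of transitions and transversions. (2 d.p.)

19.08

Under the Kimura two-parameter model, d = −½ ln(1 − 2P − Q) − ¼ ln(1 − 2Q).
1 − 2P − Q = 0.8392, giving −½ ln(0.8392) = 0.087653.
1 − 2Q = 0.858, giving −¼ ln(0.858) = 0.038288.
d = 0.087653 + 0.038288 = 0.125941.
Under a molecular clock d = 2μt, so t = d/(2μ) = 0.125941 / (2 × 3.3 × 10^-9) = 19.08 million years.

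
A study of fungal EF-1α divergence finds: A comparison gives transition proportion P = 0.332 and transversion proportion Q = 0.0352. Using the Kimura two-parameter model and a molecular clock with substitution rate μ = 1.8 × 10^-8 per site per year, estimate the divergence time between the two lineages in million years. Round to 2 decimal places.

17.19

Under the Kimura two-parameter model, d = −½ ln(1 − 2P − Q) − ¼ ln(1 − 2Q).
1 − 2P − Q = 0.3008, giving −½ ln(0.3008) = 0.600655.
1 − 2Q = 0.9296, giving −¼ ln(0.9296) = 0.018250.
d = 0.600655 + 0.018250 = 0.618905.
Under a molecular clock d = 2μt, so t = d/(2μ) = 0.618905 / (2 × 1.8 × 10^-8) = 17.19 million years.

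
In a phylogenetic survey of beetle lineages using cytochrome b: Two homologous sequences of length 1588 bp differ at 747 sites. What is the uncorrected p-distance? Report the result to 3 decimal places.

0.470

p = 747/1588 = 0.470403… ≈ 0.470 (to 3 d.p.).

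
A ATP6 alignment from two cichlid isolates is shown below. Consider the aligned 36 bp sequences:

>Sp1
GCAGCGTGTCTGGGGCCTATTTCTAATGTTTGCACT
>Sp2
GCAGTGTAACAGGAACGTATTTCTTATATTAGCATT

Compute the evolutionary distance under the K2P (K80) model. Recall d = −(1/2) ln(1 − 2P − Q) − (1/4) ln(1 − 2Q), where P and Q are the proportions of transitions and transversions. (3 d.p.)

0.401

Of 36 sites, 6 differences are transitions and 5 are transversions, so P = 6/36 ≈ 0.166667 and Q = 5/36 ≈ 0.138889.
Under the Kimura two-parameter model, d = −½ ln(1 − 2P − Q) − ¼ ln(1 − 2Q).
1 − 2P − Q = 0.527777, giving −½ ln(0.527777) = 0.319541.
1 − 2Q = 0.722222, giving −¼ ln(0.722222) = 0.081356.
d = 0.319541 + 0.081356 = 0.400897.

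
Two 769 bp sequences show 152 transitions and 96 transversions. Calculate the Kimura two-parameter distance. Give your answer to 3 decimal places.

P = 152/769 ≈ 0.197659 and Q = 96/769 ≈ 0.124837.
Under the Kimura two-parameter model, d = −½ ln(1 − 2P − Q) − ¼ ln(1 − 2Q).
1 − 2P − Q = 0.479845, giving −½ ln(0.479845) = 0.367146.
1 − 2Q = 0.750326, giving −¼ ln(0.750326) = 0.071812.
d = 0.367146 + 0.071812 = 0.438958.

0.439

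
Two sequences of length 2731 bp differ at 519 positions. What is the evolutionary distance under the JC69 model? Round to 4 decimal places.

p = 519/2731 ≈ 0.19004.
d = −(3/4) ln(1 − 4p/3) = −0.75 ln(1 − 0.253387) = −0.75 ln(0.746613)
  = −0.75 × (-0.292208) = 0.219156 substitutions/site.

0.2192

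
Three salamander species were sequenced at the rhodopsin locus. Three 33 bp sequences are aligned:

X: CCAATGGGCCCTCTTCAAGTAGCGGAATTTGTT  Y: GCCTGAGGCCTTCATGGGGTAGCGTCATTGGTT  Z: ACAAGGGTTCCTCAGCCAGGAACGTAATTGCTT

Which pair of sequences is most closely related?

X and Z

X–Y: 13/33 differ, p = 0.394, d = 0.559.
X–Z: 12/33 differ, p = 0.364, d = 0.497.
Y–Z: 15/33 differ, p = 0.455, d = 0.699.
The smallest distance is between X and Z.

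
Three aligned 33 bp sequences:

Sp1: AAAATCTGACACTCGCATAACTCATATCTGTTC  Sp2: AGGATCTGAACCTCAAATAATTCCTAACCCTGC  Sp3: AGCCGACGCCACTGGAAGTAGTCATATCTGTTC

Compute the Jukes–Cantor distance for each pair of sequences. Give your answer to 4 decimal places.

d(Sp1,Sp2) = 0.4975, d(Sp1,Sp3) = 0.4975, d(Sp2,Sp3) = 0.9745

Sp1–Sp2: 12/33 sites differ → p ≈ 0.363636, d = −0.75 ln(1 − 0.484848) = 0.497470 ≈ 0.4975.
Sp1–Sp3: 12/33 sites differ → p ≈ 0.363636, d = −0.75 ln(1 − 0.484848) = 0.497470 ≈ 0.4975.
Sp2–Sp3: 18/33 sites differ → p ≈ 0.545455, d = −0.75 ln(1 − 0.727273) = 0.974463 ≈ 0.9745.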